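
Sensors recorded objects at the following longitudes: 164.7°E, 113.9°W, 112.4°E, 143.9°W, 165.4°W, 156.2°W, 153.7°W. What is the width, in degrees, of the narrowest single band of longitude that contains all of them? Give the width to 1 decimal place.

Sort the longitudes: -165.4°, -156.2°, -153.7°, -143.9°, -113.9°, +112.4°, +164.7°.
Eastward gaps between consecutive values (wrapping around): 9.2°, 2.5°, 9.8°, 30.0°, 226.3°, 52.3°, 29.9°.
Largest gap = 226.3° ⇒ minimal covering band is its complement: 360° − 226.3° = 133.7°.
Band runs from +112.4° eastward to -113.9°, crossing the antimeridian.

133.7°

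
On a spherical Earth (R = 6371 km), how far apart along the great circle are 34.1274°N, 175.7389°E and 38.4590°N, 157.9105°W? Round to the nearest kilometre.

Δλ = -157.9105 − 175.7389 = -333.6494°; wrapped into (−180°, 180°]: 26.3506°.
Δφ = 38.4590 − 34.1274 = 4.3316°.
a = sin²(Δφ/2) + cos φ₁ · cos φ₂ · sin²(Δλ/2) = 0.035104.
c = 2·atan2(√a, √(1−a)) = 0.37695 rad → d = 6371·c ≈ 2401.55 km.

2402 km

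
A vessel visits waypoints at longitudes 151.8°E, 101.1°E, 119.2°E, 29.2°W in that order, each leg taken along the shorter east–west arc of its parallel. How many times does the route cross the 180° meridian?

0

Leg 1: +151.8° → +101.1°, shortest Δλ = -50.7° (west) — does not cross 180°.
Leg 2: +101.1° → +119.2°, shortest Δλ = 18.1° (east) — does not cross 180°.
Leg 3: +119.2° → -29.2°, shortest Δλ = -148.4° (west) — does not cross 180°.
Total crossings: 0.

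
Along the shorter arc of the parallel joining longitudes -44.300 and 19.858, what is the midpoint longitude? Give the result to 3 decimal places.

-12.221°

Signed shortest Δλ from -44.300° to +19.858° is +64.158°.
Midpoint longitude = -44.300° + (+64.158°)/2 = -44.300° + 32.079° = -12.221°.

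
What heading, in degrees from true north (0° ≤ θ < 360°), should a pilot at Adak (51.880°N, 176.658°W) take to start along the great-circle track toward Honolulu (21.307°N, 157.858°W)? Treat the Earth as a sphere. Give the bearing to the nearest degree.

Δλ = -157.858 − -176.658 = 18.800°.
θ = atan2( sin Δλ · cos φ₂ , cos φ₁ · sin φ₂ − sin φ₁ · cos φ₂ · cos Δλ )
  = atan2(0.30024, -0.46953) = 147.404° → normalised to [0°, 360°): 147.404°.

147°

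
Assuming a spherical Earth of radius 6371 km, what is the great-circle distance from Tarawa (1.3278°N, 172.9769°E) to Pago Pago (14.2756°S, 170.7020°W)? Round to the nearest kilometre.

Δλ = -170.7020 − 172.9769 = -343.6789°; wrapped into (−180°, 180°]: 16.3211°.
Δφ = -14.2756 − 1.3278 = -15.6034°.
a = sin²(Δφ/2) + cos φ₁ · cos φ₂ · sin²(Δλ/2) = 0.037948.
c = 2·atan2(√a, √(1−a)) = 0.39211 rad → d = 6371·c ≈ 2498.16 km.

2498 km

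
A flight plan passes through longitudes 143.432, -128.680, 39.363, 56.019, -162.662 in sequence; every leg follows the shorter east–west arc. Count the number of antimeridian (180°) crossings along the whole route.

Leg 1: +143.432° → -128.680°, shortest Δλ = 87.888° (east) — crosses 180°.
Leg 2: -128.680° → +39.363°, shortest Δλ = 168.043° (east) — does not cross 180°.
Leg 3: +39.363° → +56.019°, shortest Δλ = 16.656° (east) — does not cross 180°.
Leg 4: +56.019° → -162.662°, shortest Δλ = 141.319° (east) — crosses 180°.
Total crossings: 2.

2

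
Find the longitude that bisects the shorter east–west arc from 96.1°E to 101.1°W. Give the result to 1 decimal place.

177.5°E

Signed shortest Δλ from +96.1° to -101.1° is +162.8°.
Midpoint longitude = +96.1° + (+162.8°)/2 = +96.1° + 81.4° = +177.5°.
(The naïve average (+96.1 + -101.1)/2 = -2.5° is on the wrong side of the globe.)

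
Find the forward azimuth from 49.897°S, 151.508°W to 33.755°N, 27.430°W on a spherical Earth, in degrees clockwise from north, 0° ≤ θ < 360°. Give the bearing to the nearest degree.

90°

Δλ = -27.430 − -151.508 = 124.078°.
θ = atan2( sin Δλ · cos φ₂ , cos φ₁ · sin φ₂ − sin φ₁ · cos φ₂ · cos Δλ )
  = atan2(0.68865, 0.00159) = 89.868° → normalised to [0°, 360°): 89.868°.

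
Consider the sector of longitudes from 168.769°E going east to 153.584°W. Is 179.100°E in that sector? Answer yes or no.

Yes

Band width going east from +168.769° to -153.584°: ((-153.584 − 168.769) mod 360) = 37.647°.
Offset of +179.100° east of the west edge: ((179.100 − 168.769) mod 360) = 10.331°.
10.331° ≤ 37.647° ⇒ inside.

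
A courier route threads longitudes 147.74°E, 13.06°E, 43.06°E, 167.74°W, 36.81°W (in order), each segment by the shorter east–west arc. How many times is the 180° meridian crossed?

Leg 1: +147.74° → +13.06°, shortest Δλ = -134.68° (west) — does not cross 180°.
Leg 2: +13.06° → +43.06°, shortest Δλ = 30.0° (east) — does not cross 180°.
Leg 3: +43.06° → -167.74°, shortest Δλ = 149.2° (east) — crosses 180°.
Leg 4: -167.74° → -36.81°, shortest Δλ = 130.93° (east) — does not cross 180°.
Total crossings: 1.

1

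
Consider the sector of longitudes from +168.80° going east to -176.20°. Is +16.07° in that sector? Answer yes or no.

Band width going east from +168.80° to -176.20°: ((-176.20 − 168.80) mod 360) = 15.00°.
Offset of +16.07° east of the west edge: ((16.07 − 168.80) mod 360) = 207.27°.
207.27° > 15.00° ⇒ outside.

No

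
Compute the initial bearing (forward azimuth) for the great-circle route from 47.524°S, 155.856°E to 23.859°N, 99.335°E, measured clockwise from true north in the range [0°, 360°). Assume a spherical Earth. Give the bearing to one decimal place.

310.2°

Δλ = 99.335 − 155.856 = -56.521°.
θ = atan2( sin Δλ · cos φ₂ , cos φ₁ · sin φ₂ − sin φ₁ · cos φ₂ · cos Δλ )
  = atan2(-0.76281, 0.64524) = -49.773° → normalised to [0°, 360°): 310.227°.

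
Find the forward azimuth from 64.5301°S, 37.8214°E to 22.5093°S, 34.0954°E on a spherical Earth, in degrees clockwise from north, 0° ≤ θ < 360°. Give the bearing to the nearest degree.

355°

Δλ = 34.0954 − 37.8214 = -3.7260°.
θ = atan2( sin Δλ · cos φ₂ , cos φ₁ · sin φ₂ − sin φ₁ · cos φ₂ · cos Δλ )
  = atan2(-0.06003, 0.66764) = -5.138° → normalised to [0°, 360°): 354.862°.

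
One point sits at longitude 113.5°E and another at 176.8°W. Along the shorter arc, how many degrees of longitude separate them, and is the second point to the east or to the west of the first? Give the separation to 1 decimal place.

Raw difference: -176.8 − 113.5 = -290.3°.
Normalise into (−180°, 180°]: -290.3° + 360° = 69.7°.
Positive ⇒ the second point lies to the east; separation 69.7°.

69.7° east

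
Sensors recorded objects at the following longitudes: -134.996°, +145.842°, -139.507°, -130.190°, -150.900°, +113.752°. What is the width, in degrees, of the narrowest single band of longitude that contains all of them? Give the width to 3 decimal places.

Sort the longitudes: -150.900°, -139.507°, -134.996°, -130.190°, +113.752°, +145.842°.
Eastward gaps between consecutive values (wrapping around): 11.393°, 4.511°, 4.806°, 243.942°, 32.090°, 63.258°.
Largest gap = 243.942° ⇒ minimal covering band is its complement: 360° − 243.942° = 116.058°.
Band runs from +113.752° eastward to -130.190°, crossing the antimeridian.

116.058°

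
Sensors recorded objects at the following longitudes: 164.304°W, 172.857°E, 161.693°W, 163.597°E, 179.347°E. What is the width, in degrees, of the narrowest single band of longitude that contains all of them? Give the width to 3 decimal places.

34.710°

Sort the longitudes: -164.304°, -161.693°, +163.597°, +172.857°, +179.347°.
Eastward gaps between consecutive values (wrapping around): 2.611°, 325.290°, 9.260°, 6.490°, 16.349°.
Largest gap = 325.290° ⇒ minimal covering band is its complement: 360° − 325.290° = 34.710°.
Band runs from +163.597° eastward to -161.693°, crossing the antimeridian.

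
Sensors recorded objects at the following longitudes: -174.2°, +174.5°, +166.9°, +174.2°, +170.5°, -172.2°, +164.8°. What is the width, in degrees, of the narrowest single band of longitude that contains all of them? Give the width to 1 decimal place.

Sort the longitudes: -174.2°, -172.2°, +164.8°, +166.9°, +170.5°, +174.2°, +174.5°.
Eastward gaps between consecutive values (wrapping around): 2.0°, 337.0°, 2.1°, 3.6°, 3.7°, 0.3°, 11.3°.
Largest gap = 337.0° ⇒ minimal covering band is its complement: 360° − 337.0° = 23.0°.
Band runs from +164.8° eastward to -172.2°, crossing the antimeridian.

23.0°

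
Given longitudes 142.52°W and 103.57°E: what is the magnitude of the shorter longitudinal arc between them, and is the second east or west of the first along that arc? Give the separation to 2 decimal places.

113.91° west

Raw difference: 103.57 − -142.52 = 246.09°.
Normalise into (−180°, 180°]: 246.09° − 360° = -113.91°.
Negative ⇒ the second point lies to the west; separation 113.91°.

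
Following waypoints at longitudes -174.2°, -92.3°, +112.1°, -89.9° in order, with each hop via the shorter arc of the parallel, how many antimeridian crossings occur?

Leg 1: -174.2° → -92.3°, shortest Δλ = 81.9° (east) — does not cross 180°.
Leg 2: -92.3° → +112.1°, shortest Δλ = -155.6° (west) — crosses 180°.
Leg 3: +112.1° → -89.9°, shortest Δλ = 158.0° (east) — crosses 180°.
Total crossings: 2.

2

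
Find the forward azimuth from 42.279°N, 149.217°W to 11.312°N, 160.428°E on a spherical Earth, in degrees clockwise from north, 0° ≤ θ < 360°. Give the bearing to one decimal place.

Δλ = 160.428 − -149.217 = 309.645°; wrapped into (−180°, 180°]: -50.355°.
θ = atan2( sin Δλ · cos φ₂ , cos φ₁ · sin φ₂ − sin φ₁ · cos φ₂ · cos Δλ )
  = atan2(-0.75505, -0.27576) = -110.063° → normalised to [0°, 360°): 249.937°.

249.9°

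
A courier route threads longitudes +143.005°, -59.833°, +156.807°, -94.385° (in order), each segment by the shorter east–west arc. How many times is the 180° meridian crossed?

Leg 1: +143.005° → -59.833°, shortest Δλ = 157.162° (east) — crosses 180°.
Leg 2: -59.833° → +156.807°, shortest Δλ = -143.36° (west) — crosses 180°.
Leg 3: +156.807° → -94.385°, shortest Δλ = 108.808° (east) — crosses 180°.
Total crossings: 3.

3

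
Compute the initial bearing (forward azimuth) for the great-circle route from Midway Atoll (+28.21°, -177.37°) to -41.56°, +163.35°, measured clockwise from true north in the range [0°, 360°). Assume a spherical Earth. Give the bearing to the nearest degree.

195°

Δλ = 163.35 − -177.37 = 340.72°; wrapped into (−180°, 180°]: -19.28°.
θ = atan2( sin Δλ · cos φ₂ , cos φ₁ · sin φ₂ − sin φ₁ · cos φ₂ · cos Δλ )
  = atan2(-0.24706, -0.91847) = -164.944° → normalised to [0°, 360°): 195.056°.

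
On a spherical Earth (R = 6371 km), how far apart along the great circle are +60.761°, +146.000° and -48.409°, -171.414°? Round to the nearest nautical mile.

6872 nmi

Δλ = -171.414 − 146.000 = -317.414°; wrapped into (−180°, 180°]: 42.586°.
Δφ = -48.409 − 60.761 = -109.170°.
a = sin²(Δφ/2) + cos φ₁ · cos φ₂ · sin²(Δλ/2) = 0.706943.
c = 2·atan2(√a, √(1−a)) = 1.99752 rad → d = 6371·c ≈ 12726.17 km ≈ 6871.58 nmi.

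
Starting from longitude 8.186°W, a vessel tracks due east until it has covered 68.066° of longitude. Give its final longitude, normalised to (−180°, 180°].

Start at -8.186°; shift +68.066° → +59.880°.
+59.880° already lies in (−180°, 180°].

59.880°E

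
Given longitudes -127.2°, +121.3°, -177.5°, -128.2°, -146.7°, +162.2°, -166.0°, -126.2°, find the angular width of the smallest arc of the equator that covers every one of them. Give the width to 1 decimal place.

112.5°

Sort the longitudes: -177.5°, -166.0°, -146.7°, -128.2°, -127.2°, -126.2°, +121.3°, +162.2°.
Eastward gaps between consecutive values (wrapping around): 11.5°, 19.3°, 18.5°, 1.0°, 1.0°, 247.5°, 40.9°, 20.3°.
Largest gap = 247.5° ⇒ minimal covering band is its complement: 360° − 247.5° = 112.5°.
Band runs from +121.3° eastward to -126.2°, crossing the antimeridian.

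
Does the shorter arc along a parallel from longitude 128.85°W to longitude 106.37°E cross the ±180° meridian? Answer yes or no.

Naïve |106.37 − -128.85| = 235.22° > 180°, so the shorter arc goes the other way round — across 180°.
Signed shortest Δλ = ((106.37 − -128.85 + 180) mod 360) − 180 = -124.78°.
Going west by 124.78° from -128.85° passes through 180° before reaching +106.37°.

Yes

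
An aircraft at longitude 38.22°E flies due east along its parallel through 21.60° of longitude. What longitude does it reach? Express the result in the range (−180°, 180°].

59.82°E

Start at +38.22°; shift +21.60° → +59.82°.
+59.82° already lies in (−180°, 180°].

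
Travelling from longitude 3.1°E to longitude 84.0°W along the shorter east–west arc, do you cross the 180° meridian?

Signed shortest Δλ = ((-84.0 − 3.1 + 180) mod 360) − 180 = -87.1°.
Going west by 87.1° from +3.1° reaches -84.0° without touching 180°.

No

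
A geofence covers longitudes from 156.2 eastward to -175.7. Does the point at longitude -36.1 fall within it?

No

Band width going east from +156.2° to -175.7°: ((-175.7 − 156.2) mod 360) = 28.1°.
Offset of -36.1° east of the west edge: ((-36.1 − 156.2) mod 360) = 167.7°.
167.7° > 28.1° ⇒ outside.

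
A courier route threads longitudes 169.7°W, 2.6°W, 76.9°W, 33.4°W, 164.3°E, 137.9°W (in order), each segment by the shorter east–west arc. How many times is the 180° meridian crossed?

2

Leg 1: -169.7° → -2.6°, shortest Δλ = 167.1° (east) — does not cross 180°.
Leg 2: -2.6° → -76.9°, shortest Δλ = -74.3° (west) — does not cross 180°.
Leg 3: -76.9° → -33.4°, shortest Δλ = 43.5° (east) — does not cross 180°.
Leg 4: -33.4° → +164.3°, shortest Δλ = -162.3° (west) — crosses 180°.
Leg 5: +164.3° → -137.9°, shortest Δλ = 57.8° (east) — crosses 180°.
Total crossings: 2.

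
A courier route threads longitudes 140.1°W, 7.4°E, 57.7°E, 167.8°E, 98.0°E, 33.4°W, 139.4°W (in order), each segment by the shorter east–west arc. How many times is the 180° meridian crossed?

Leg 1: -140.1° → +7.4°, shortest Δλ = 147.5° (east) — does not cross 180°.
Leg 2: +7.4° → +57.7°, shortest Δλ = 50.3° (east) — does not cross 180°.
Leg 3: +57.7° → +167.8°, shortest Δλ = 110.1° (east) — does not cross 180°.
Leg 4: +167.8° → +98.0°, shortest Δλ = -69.8° (west) — does not cross 180°.
Leg 5: +98.0° → -33.4°, shortest Δλ = -131.4° (west) — does not cross 180°.
Leg 6: -33.4° → -139.4°, shortest Δλ = -106.0° (west) — does not cross 180°.
Total crossings: 0.

0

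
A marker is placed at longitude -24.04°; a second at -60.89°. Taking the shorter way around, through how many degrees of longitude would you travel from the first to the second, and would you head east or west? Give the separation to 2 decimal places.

Raw difference: -60.89 − -24.04 = -36.85°.
Normalise into (−180°, 180°]: -36.85° stays -36.85°.
Negative ⇒ the second point lies to the west; separation 36.85°.

36.85° west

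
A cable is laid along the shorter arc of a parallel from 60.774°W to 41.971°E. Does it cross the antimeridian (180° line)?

Signed shortest Δλ = ((41.971 − -60.774 + 180) mod 360) − 180 = 102.745°.
Going east by 102.745° from -60.774° reaches +41.971° without touching 180°.

No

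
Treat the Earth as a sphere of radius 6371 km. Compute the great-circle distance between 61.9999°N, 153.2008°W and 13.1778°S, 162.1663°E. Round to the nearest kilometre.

9215 km

Δλ = 162.1663 − -153.2008 = 315.3671°; wrapped into (−180°, 180°]: -44.6329°.
Δφ = -13.1778 − 61.9999 = -75.1777°.
a = sin²(Δφ/2) + cos φ₁ · cos φ₂ · sin²(Δλ/2) = 0.437999.
c = 2·atan2(√a, √(1−a)) = 1.44647 rad → d = 6371·c ≈ 9215.49 km.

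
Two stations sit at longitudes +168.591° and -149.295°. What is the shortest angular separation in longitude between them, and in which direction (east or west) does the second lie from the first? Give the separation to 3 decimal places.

42.114° east

Raw difference: -149.295 − 168.591 = -317.886°.
Normalise into (−180°, 180°]: -317.886° + 360° = 42.114°.
Positive ⇒ the second point lies to the east; separation 42.114°.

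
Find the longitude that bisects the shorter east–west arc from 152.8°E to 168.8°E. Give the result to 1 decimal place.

160.8°E

Signed shortest Δλ from +152.8° to +168.8° is +16.0°.
Midpoint longitude = +152.8° + (+16.0°)/2 = +152.8° + 8.0° = +160.8°.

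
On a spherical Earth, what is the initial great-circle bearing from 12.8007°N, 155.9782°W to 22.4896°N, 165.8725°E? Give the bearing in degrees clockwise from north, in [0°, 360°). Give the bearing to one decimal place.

290.4°

Δλ = 165.8725 − -155.9782 = 321.8507°; wrapped into (−180°, 180°]: -38.1493°.
θ = atan2( sin Δλ · cos φ₂ , cos φ₁ · sin φ₂ − sin φ₁ · cos φ₂ · cos Δλ )
  = atan2(-0.57074, 0.21202) = -69.620° → normalised to [0°, 360°): 290.380°.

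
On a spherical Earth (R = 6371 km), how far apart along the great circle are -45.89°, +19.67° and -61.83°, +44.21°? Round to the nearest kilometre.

Δλ = 44.21 − 19.67 = 24.54°.
Δφ = -61.83 − -45.89 = -15.94°.
a = sin²(Δφ/2) + cos φ₁ · cos φ₂ · sin²(Δλ/2) = 0.034066.
c = 2·atan2(√a, √(1−a)) = 0.37127 rad → d = 6371·c ≈ 2365.34 km.

2365 km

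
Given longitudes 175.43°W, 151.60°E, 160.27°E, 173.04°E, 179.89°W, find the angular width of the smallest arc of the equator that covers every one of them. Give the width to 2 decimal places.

32.97°

Sort the longitudes: -179.89°, -175.43°, +151.60°, +160.27°, +173.04°.
Eastward gaps between consecutive values (wrapping around): 4.46°, 327.03°, 8.67°, 12.77°, 7.07°.
Largest gap = 327.03° ⇒ minimal covering band is its complement: 360° − 327.03° = 32.97°.
Band runs from +151.60° eastward to -175.43°, crossing the antimeridian.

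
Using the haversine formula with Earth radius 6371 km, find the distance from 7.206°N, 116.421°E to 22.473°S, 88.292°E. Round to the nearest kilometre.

Δλ = 88.292 − 116.421 = -28.129°.
Δφ = -22.473 − 7.206 = -29.679°.
a = sin²(Δφ/2) + cos φ₁ · cos φ₂ · sin²(Δλ/2) = 0.119734.
c = 2·atan2(√a, √(1−a)) = 0.70666 rad → d = 6371·c ≈ 4502.15 km.

4502 km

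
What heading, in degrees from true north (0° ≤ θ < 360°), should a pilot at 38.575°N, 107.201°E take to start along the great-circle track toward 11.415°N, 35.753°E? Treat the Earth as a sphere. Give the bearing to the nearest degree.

268°

Δλ = 35.753 − 107.201 = -71.448°.
θ = atan2( sin Δλ · cos φ₂ , cos φ₁ · sin φ₂ − sin φ₁ · cos φ₂ · cos Δλ )
  = atan2(-0.92928, -0.03974) = -92.448° → normalised to [0°, 360°): 267.552°.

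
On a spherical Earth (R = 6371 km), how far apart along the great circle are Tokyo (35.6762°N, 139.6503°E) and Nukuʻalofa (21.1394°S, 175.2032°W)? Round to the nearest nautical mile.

Δλ = -175.2032 − 139.6503 = -314.8535°; wrapped into (−180°, 180°]: 45.1465°.
Δφ = -21.1394 − 35.6762 = -56.8156°.
a = sin²(Δφ/2) + cos φ₁ · cos φ₂ · sin²(Δλ/2) = 0.337975.
c = 2·atan2(√a, √(1−a)) = 1.24079 rad → d = 6371·c ≈ 7905.07 km ≈ 4268.39 nmi.

4268 nmi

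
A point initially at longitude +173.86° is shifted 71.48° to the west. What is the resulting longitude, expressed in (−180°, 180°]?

Start at +173.86°; shift −71.48° → +102.38°.
+102.38° already lies in (−180°, 180°].

+102.38°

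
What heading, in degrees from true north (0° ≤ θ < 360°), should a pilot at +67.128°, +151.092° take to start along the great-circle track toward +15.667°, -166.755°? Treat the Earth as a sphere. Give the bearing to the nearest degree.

Δλ = -166.755 − 151.092 = -317.847°; wrapped into (−180°, 180°]: 42.153°.
θ = atan2( sin Δλ · cos φ₂ , cos φ₁ · sin φ₂ − sin φ₁ · cos φ₂ · cos Δλ )
  = atan2(0.64618, -0.55273) = 130.543° → normalised to [0°, 360°): 130.543°.

131°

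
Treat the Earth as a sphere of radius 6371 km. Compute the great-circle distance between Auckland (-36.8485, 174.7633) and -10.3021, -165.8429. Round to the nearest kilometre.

3536 km

Δλ = -165.8429 − 174.7633 = -340.6062°; wrapped into (−180°, 180°]: 19.3938°.
Δφ = -10.3021 − -36.8485 = 26.5464°.
a = sin²(Δφ/2) + cos φ₁ · cos φ₂ · sin²(Δλ/2) = 0.075051.
c = 2·atan2(√a, √(1−a)) = 0.55500 rad → d = 6371·c ≈ 3535.92 km.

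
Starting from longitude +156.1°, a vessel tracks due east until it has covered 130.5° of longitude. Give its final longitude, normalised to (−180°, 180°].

Start at +156.1°; shift +130.5° → +286.6°.
+286.6° lies outside (−180°, 180°]; subtract 360° → -73.4°.

-73.4°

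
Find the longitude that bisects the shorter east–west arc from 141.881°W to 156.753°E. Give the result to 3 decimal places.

Signed shortest Δλ from -141.881° to +156.753° is -61.366°.
Midpoint longitude = -141.881° + (-61.366°)/2 = -141.881° − 30.683° = -172.564°.
(The naïve average (-141.881 + +156.753)/2 = 7.436° is on the wrong side of the globe.)

172.564°W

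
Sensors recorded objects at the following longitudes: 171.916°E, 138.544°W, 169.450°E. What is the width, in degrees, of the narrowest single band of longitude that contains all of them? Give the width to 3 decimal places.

Sort the longitudes: -138.544°, +169.450°, +171.916°.
Eastward gaps between consecutive values (wrapping around): 307.994°, 2.466°, 49.540°.
Largest gap = 307.994° ⇒ minimal covering band is its complement: 360° − 307.994° = 52.006°.
Band runs from +169.450° eastward to -138.544°, crossing the antimeridian.

52.006°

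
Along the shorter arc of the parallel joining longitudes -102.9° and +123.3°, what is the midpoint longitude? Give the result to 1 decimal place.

-169.8°

Signed shortest Δλ from -102.9° to +123.3° is -133.8°.
Midpoint longitude = -102.9° + (-133.8°)/2 = -102.9° − 66.9° = -169.8°.
(The naïve average (-102.9 + +123.3)/2 = 10.2° is on the wrong side of the globe.)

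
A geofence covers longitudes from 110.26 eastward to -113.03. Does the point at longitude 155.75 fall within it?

Band width going east from +110.26° to -113.03°: ((-113.03 − 110.26) mod 360) = 136.71°.
Offset of +155.75° east of the west edge: ((155.75 − 110.26) mod 360) = 45.49°.
45.49° ≤ 136.71° ⇒ inside.

Yes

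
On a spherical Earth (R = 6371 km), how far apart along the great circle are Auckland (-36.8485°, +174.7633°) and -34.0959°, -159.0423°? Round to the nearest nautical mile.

Δλ = -159.0423 − 174.7633 = -333.8056°; wrapped into (−180°, 180°]: 26.1944°.
Δφ = -34.0959 − -36.8485 = 2.7526°.
a = sin²(Δφ/2) + cos φ₁ · cos φ₂ · sin²(Δλ/2) = 0.034604.
c = 2·atan2(√a, √(1−a)) = 0.37422 rad → d = 6371·c ≈ 2384.18 km ≈ 1287.36 nmi.

1287 nmi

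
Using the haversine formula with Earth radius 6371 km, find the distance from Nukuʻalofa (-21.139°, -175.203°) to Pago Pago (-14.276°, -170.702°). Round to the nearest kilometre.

Δλ = -170.702 − -175.203 = 4.501°.
Δφ = -14.276 − -21.139 = 6.863°.
a = sin²(Δφ/2) + cos φ₁ · cos φ₂ · sin²(Δλ/2) = 0.004976.
c = 2·atan2(√a, √(1−a)) = 0.14121 rad → d = 6371·c ≈ 899.62 km.

900 km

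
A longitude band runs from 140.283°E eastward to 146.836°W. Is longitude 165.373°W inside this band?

Band width going east from +140.283° to -146.836°: ((-146.836 − 140.283) mod 360) = 72.881°.
Offset of -165.373° east of the west edge: ((-165.373 − 140.283) mod 360) = 54.344°.
54.344° ≤ 72.881° ⇒ inside.

Yes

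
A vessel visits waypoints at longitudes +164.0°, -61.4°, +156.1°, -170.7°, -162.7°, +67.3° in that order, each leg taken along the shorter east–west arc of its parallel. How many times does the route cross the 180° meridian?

4

Leg 1: +164.0° → -61.4°, shortest Δλ = 134.6° (east) — crosses 180°.
Leg 2: -61.4° → +156.1°, shortest Δλ = -142.5° (west) — crosses 180°.
Leg 3: +156.1° → -170.7°, shortest Δλ = 33.2° (east) — crosses 180°.
Leg 4: -170.7° → -162.7°, shortest Δλ = 8.0° (east) — does not cross 180°.
Leg 5: -162.7° → +67.3°, shortest Δλ = -130.0° (west) — crosses 180°.
Total crossings: 4.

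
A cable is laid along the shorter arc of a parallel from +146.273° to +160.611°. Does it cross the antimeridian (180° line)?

Signed shortest Δλ = ((160.611 − 146.273 + 180) mod 360) − 180 = 14.338°.
Going east by 14.338° from +146.273° reaches +160.611° without touching 180°.

No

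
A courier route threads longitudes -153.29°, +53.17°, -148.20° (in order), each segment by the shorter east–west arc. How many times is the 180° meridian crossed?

2

Leg 1: -153.29° → +53.17°, shortest Δλ = -153.54° (west) — crosses 180°.
Leg 2: +53.17° → -148.20°, shortest Δλ = 158.63° (east) — crosses 180°.
Total crossings: 2.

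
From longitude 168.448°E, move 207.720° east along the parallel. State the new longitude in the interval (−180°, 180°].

Start at +168.448°; shift +207.720° → +376.168°.
+376.168° lies outside (−180°, 180°]; subtract 360° → +16.168°.

16.168°E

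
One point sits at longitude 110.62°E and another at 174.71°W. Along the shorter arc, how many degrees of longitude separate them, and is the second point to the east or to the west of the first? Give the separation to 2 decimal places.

Raw difference: -174.71 − 110.62 = -285.33°.
Normalise into (−180°, 180°]: -285.33° + 360° = 74.67°.
Positive ⇒ the second point lies to the east; separation 74.67°.

74.67° east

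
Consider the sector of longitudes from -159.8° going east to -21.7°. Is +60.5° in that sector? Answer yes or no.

Band width going east from -159.8° to -21.7°: ((-21.7 − -159.8) mod 360) = 138.1°.
Offset of +60.5° east of the west edge: ((60.5 − -159.8) mod 360) = 220.3°.
220.3° > 138.1° ⇒ outside.

No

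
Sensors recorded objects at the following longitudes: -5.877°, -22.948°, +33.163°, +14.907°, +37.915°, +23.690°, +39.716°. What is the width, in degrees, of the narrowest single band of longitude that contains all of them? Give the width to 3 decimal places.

62.664°

Sort the longitudes: -22.948°, -5.877°, +14.907°, +23.690°, +33.163°, +37.915°, +39.716°.
Eastward gaps between consecutive values (wrapping around): 17.071°, 20.784°, 8.783°, 9.473°, 4.752°, 1.801°, 297.336°.
Largest gap = 297.336° ⇒ minimal covering band is its complement: 360° − 297.336° = 62.664°.
Band runs from -22.948° eastward to +39.716°.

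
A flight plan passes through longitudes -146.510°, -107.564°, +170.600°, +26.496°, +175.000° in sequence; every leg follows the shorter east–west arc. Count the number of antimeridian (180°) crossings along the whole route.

Leg 1: -146.510° → -107.564°, shortest Δλ = 38.946° (east) — does not cross 180°.
Leg 2: -107.564° → +170.600°, shortest Δλ = -81.836° (west) — crosses 180°.
Leg 3: +170.600° → +26.496°, shortest Δλ = -144.104° (west) — does not cross 180°.
Leg 4: +26.496° → +175.000°, shortest Δλ = 148.504° (east) — does not cross 180°.
Total crossings: 1.

1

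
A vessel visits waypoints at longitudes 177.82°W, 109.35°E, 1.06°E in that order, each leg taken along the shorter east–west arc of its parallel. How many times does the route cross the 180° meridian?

1

Leg 1: -177.82° → +109.35°, shortest Δλ = -72.83° (west) — crosses 180°.
Leg 2: +109.35° → +1.06°, shortest Δλ = -108.29° (west) — does not cross 180°.
Total crossings: 1.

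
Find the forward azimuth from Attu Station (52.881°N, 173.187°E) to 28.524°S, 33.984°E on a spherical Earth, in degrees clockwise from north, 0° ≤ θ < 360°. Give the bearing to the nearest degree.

Δλ = 33.984 − 173.187 = -139.203°.
θ = atan2( sin Δλ · cos φ₂ , cos φ₁ · sin φ₂ − sin φ₁ · cos φ₂ · cos Δλ )
  = atan2(-0.57407, 0.24220) = -67.125° → normalised to [0°, 360°): 292.875°.

293°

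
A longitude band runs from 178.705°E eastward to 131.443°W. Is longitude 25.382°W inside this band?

Band width going east from +178.705° to -131.443°: ((-131.443 − 178.705) mod 360) = 49.852°.
Offset of -25.382° east of the west edge: ((-25.382 − 178.705) mod 360) = 155.913°.
155.913° > 49.852° ⇒ outside.

No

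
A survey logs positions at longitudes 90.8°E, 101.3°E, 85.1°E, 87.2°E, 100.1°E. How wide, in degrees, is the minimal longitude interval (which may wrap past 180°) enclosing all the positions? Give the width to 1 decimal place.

Sort the longitudes: +85.1°, +87.2°, +90.8°, +100.1°, +101.3°.
Eastward gaps between consecutive values (wrapping around): 2.1°, 3.6°, 9.3°, 1.2°, 343.8°.
Largest gap = 343.8° ⇒ minimal covering band is its complement: 360° − 343.8° = 16.2°.
Band runs from +85.1° eastward to +101.3°.

16.2°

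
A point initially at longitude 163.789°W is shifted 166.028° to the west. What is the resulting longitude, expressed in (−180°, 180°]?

Start at -163.789°; shift −166.028° → -329.817°.
-329.817° lies outside (−180°, 180°]; add 360° → +30.183°.

30.183°E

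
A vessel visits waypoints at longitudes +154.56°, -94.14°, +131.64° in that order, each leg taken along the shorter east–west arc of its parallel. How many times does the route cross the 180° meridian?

2

Leg 1: +154.56° → -94.14°, shortest Δλ = 111.3° (east) — crosses 180°.
Leg 2: -94.14° → +131.64°, shortest Δλ = -134.22° (west) — crosses 180°.
Total crossings: 2.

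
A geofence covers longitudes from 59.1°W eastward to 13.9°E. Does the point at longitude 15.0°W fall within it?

Yes

Band width going east from -59.1° to +13.9°: ((13.9 − -59.1) mod 360) = 73.0°.
Offset of -15.0° east of the west edge: ((-15.0 − -59.1) mod 360) = 44.1°.
44.1° ≤ 73.0° ⇒ inside.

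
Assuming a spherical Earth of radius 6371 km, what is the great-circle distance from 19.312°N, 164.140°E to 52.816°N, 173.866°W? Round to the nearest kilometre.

4180 km

Δλ = -173.866 − 164.140 = -338.006°; wrapped into (−180°, 180°]: 21.994°.
Δφ = 52.816 − 19.312 = 33.504°.
a = sin²(Δφ/2) + cos φ₁ · cos φ₂ · sin²(Δλ/2) = 0.103831.
c = 2·atan2(√a, √(1−a)) = 0.65617 rad → d = 6371·c ≈ 4180.43 km.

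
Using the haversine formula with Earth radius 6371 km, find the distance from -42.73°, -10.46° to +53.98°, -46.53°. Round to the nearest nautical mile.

Δλ = -46.53 − -10.46 = -36.07°.
Δφ = 53.98 − -42.73 = 96.71°.
a = sin²(Δφ/2) + cos φ₁ · cos φ₂ · sin²(Δλ/2) = 0.599827.
c = 2·atan2(√a, √(1−a)) = 1.77180 rad → d = 6371·c ≈ 11288.14 km ≈ 6095.11 nmi.

6095 nmi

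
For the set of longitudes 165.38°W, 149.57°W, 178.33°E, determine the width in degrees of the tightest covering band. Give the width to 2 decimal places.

32.10°

Sort the longitudes: -165.38°, -149.57°, +178.33°.
Eastward gaps between consecutive values (wrapping around): 15.81°, 327.90°, 16.29°.
Largest gap = 327.90° ⇒ minimal covering band is its complement: 360° − 327.90° = 32.10°.
Band runs from +178.33° eastward to -149.57°, crossing the antimeridian.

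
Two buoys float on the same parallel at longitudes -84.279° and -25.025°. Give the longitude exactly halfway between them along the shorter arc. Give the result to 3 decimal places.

-54.652°

Signed shortest Δλ from -84.279° to -25.025° is +59.254°.
Midpoint longitude = -84.279° + (+59.254°)/2 = -84.279° + 29.627° = -54.652°.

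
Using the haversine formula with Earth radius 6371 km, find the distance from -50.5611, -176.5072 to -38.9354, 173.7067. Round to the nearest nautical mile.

Δλ = 173.7067 − -176.5072 = 350.2139°; wrapped into (−180°, 180°]: -9.7861°.
Δφ = -38.9354 − -50.5611 = 11.6257°.
a = sin²(Δφ/2) + cos φ₁ · cos φ₂ · sin²(Δλ/2) = 0.013853.
c = 2·atan2(√a, √(1−a)) = 0.23594 rad → d = 6371·c ≈ 1503.18 km ≈ 811.65 nmi.

812 nmi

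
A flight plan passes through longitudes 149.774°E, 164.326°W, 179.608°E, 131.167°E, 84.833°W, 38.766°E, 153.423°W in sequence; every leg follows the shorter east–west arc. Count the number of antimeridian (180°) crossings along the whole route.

Leg 1: +149.774° → -164.326°, shortest Δλ = 45.9° (east) — crosses 180°.
Leg 2: -164.326° → +179.608°, shortest Δλ = -16.066° (west) — crosses 180°.
Leg 3: +179.608° → +131.167°, shortest Δλ = -48.441° (west) — does not cross 180°.
Leg 4: +131.167° → -84.833°, shortest Δλ = 144.0° (east) — crosses 180°.
Leg 5: -84.833° → +38.766°, shortest Δλ = 123.599° (east) — does not cross 180°.
Leg 6: +38.766° → -153.423°, shortest Δλ = 167.811° (east) — crosses 180°.
Total crossings: 4.

4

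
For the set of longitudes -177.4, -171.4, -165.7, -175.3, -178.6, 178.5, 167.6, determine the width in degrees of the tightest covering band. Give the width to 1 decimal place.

26.7°

Sort the longitudes: -178.6°, -177.4°, -175.3°, -171.4°, -165.7°, +167.6°, +178.5°.
Eastward gaps between consecutive values (wrapping around): 1.2°, 2.1°, 3.9°, 5.7°, 333.3°, 10.9°, 2.9°.
Largest gap = 333.3° ⇒ minimal covering band is its complement: 360° − 333.3° = 26.7°.
Band runs from +167.6° eastward to -165.7°, crossing the antimeridian.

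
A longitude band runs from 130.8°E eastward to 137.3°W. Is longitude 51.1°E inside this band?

Band width going east from +130.8° to -137.3°: ((-137.3 − 130.8) mod 360) = 91.9°.
Offset of +51.1° east of the west edge: ((51.1 − 130.8) mod 360) = 280.3°.
280.3° > 91.9° ⇒ outside.

No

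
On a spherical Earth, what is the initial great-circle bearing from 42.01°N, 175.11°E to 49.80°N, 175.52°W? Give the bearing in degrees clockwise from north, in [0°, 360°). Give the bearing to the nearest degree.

37°

Δλ = -175.52 − 175.11 = -350.63°; wrapped into (−180°, 180°]: 9.37°.
θ = atan2( sin Δλ · cos φ₂ , cos φ₁ · sin φ₂ − sin φ₁ · cos φ₂ · cos Δλ )
  = atan2(0.10509, 0.14131) = 36.637° → normalised to [0°, 360°): 36.637°.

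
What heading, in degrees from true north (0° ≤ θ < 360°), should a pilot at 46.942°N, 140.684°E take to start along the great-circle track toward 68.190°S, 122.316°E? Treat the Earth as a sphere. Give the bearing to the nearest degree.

Δλ = 122.316 − 140.684 = -18.368°.
θ = atan2( sin Δλ · cos φ₂ , cos φ₁ · sin φ₂ − sin φ₁ · cos φ₂ · cos Δλ )
  = atan2(-0.11708, -0.89150) = -172.518° → normalised to [0°, 360°): 187.482°.

187°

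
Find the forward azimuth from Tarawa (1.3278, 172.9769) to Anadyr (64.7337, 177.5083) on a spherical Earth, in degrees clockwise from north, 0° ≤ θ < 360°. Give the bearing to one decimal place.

Δλ = 177.5083 − 172.9769 = 4.5314°.
θ = atan2( sin Δλ · cos φ₂ , cos φ₁ · sin φ₂ − sin φ₁ · cos φ₂ · cos Δλ )
  = atan2(0.03372, 0.89423) = 2.160° → normalised to [0°, 360°): 2.160°.

2.2°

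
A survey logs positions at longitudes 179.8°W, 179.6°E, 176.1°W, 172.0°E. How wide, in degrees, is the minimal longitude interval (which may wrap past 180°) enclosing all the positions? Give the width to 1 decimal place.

11.9°

Sort the longitudes: -179.8°, -176.1°, +172.0°, +179.6°.
Eastward gaps between consecutive values (wrapping around): 3.7°, 348.1°, 7.6°, 0.6°.
Largest gap = 348.1° ⇒ minimal covering band is its complement: 360° − 348.1° = 11.9°.
Band runs from +172.0° eastward to -176.1°, crossing the antimeridian.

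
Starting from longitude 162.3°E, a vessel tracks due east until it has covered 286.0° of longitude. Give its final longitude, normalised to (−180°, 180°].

88.3°E

Start at +162.3°; shift +286.0° → +448.3°.
+448.3° lies outside (−180°, 180°]; subtract 360° → +88.3°.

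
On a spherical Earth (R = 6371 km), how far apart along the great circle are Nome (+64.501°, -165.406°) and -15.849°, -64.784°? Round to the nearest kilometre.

12102 km

Δλ = -64.784 − -165.406 = 100.622°.
Δφ = -15.849 − 64.501 = -80.350°.
a = sin²(Δφ/2) + cos φ₁ · cos φ₂ · sin²(Δλ/2) = 0.661418.
c = 2·atan2(√a, √(1−a)) = 1.89952 rad → d = 6371·c ≈ 12101.85 km.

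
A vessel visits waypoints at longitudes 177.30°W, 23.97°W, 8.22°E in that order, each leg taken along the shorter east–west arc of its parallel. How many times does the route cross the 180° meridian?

0

Leg 1: -177.30° → -23.97°, shortest Δλ = 153.33° (east) — does not cross 180°.
Leg 2: -23.97° → +8.22°, shortest Δλ = 32.19° (east) — does not cross 180°.
Total crossings: 0.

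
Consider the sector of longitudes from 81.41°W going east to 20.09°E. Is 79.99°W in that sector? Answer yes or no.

Band width going east from -81.41° to +20.09°: ((20.09 − -81.41) mod 360) = 101.50°.
Offset of -79.99° east of the west edge: ((-79.99 − -81.41) mod 360) = 1.42°.
1.42° ≤ 101.50° ⇒ inside.

Yes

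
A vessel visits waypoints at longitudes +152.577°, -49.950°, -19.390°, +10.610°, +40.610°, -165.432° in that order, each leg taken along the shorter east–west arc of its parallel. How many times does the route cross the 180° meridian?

Leg 1: +152.577° → -49.950°, shortest Δλ = 157.473° (east) — crosses 180°.
Leg 2: -49.950° → -19.390°, shortest Δλ = 30.56° (east) — does not cross 180°.
Leg 3: -19.390° → +10.610°, shortest Δλ = 30.0° (east) — does not cross 180°.
Leg 4: +10.610° → +40.610°, shortest Δλ = 30.0° (east) — does not cross 180°.
Leg 5: +40.610° → -165.432°, shortest Δλ = 153.958° (east) — crosses 180°.
Total crossings: 2.

2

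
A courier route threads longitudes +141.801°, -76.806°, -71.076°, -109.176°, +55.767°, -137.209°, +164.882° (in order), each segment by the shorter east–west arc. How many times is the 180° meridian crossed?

3

Leg 1: +141.801° → -76.806°, shortest Δλ = 141.393° (east) — crosses 180°.
Leg 2: -76.806° → -71.076°, shortest Δλ = 5.73° (east) — does not cross 180°.
Leg 3: -71.076° → -109.176°, shortest Δλ = -38.1° (west) — does not cross 180°.
Leg 4: -109.176° → +55.767°, shortest Δλ = 164.943° (east) — does not cross 180°.
Leg 5: +55.767° → -137.209°, shortest Δλ = 167.024° (east) — crosses 180°.
Leg 6: -137.209° → +164.882°, shortest Δλ = -57.909° (west) — crosses 180°.
Total crossings: 3.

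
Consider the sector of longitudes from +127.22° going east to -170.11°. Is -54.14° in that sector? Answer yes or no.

No

Band width going east from +127.22° to -170.11°: ((-170.11 − 127.22) mod 360) = 62.67°.
Offset of -54.14° east of the west edge: ((-54.14 − 127.22) mod 360) = 178.64°.
178.64° > 62.67° ⇒ outside.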